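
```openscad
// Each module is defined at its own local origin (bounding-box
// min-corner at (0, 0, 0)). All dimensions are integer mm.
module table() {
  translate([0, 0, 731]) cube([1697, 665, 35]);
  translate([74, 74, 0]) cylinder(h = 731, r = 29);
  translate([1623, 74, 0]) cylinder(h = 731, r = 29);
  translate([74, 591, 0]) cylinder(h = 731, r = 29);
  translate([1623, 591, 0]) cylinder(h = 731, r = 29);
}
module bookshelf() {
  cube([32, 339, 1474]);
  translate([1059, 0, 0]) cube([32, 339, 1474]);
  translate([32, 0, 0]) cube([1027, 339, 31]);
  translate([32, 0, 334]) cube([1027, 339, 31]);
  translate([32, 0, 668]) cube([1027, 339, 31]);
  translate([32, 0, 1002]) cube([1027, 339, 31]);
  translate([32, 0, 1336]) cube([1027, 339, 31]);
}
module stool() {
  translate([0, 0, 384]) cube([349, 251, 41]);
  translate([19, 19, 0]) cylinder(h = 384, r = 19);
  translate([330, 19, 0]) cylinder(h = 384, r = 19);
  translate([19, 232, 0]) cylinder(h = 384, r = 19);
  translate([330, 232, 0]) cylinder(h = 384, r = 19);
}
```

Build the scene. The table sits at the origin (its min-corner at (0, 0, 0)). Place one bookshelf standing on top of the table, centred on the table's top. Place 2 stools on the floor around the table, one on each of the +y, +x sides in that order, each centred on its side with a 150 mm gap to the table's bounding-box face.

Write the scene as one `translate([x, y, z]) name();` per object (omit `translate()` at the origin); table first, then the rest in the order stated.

table();
translate([303, 163, 766]) bookshelf();
translate([674, 815, 0]) stool();
translate([1847, 207, 0]) stool();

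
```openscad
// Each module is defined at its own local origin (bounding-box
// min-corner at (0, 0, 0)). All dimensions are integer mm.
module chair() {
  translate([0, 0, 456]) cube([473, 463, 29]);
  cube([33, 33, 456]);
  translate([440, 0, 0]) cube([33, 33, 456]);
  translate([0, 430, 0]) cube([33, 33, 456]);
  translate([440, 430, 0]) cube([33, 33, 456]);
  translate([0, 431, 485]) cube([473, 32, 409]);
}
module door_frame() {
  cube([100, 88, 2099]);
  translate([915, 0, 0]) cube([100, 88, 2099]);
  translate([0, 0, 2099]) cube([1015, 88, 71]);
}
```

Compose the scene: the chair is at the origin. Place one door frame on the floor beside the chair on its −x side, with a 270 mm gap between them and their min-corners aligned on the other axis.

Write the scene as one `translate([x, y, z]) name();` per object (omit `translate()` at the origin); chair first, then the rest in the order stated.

chair();
translate([-1285, 0, 0]) door_frame();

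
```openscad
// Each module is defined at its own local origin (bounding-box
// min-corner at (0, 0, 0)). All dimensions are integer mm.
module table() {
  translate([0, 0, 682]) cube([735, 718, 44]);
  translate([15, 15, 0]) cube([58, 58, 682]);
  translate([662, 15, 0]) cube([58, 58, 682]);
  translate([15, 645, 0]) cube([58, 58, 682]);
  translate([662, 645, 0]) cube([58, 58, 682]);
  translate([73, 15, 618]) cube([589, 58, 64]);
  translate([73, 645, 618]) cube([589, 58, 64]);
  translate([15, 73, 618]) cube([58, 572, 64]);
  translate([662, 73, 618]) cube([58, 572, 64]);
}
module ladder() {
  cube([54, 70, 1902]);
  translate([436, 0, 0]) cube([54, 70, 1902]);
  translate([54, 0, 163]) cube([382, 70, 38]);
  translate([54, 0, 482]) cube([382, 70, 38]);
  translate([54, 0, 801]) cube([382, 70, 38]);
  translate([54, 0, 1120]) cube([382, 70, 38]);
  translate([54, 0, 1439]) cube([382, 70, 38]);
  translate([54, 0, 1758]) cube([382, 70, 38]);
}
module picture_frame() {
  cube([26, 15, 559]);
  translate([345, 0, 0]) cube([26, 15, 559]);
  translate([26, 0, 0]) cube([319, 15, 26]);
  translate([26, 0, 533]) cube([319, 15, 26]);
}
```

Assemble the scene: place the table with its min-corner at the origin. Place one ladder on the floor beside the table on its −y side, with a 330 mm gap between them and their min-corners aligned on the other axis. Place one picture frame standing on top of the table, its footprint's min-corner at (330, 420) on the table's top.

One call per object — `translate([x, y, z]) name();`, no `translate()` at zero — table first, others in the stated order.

table();
translate([0, -400, 0]) ladder();
translate([330, 420, 726]) picture_frame();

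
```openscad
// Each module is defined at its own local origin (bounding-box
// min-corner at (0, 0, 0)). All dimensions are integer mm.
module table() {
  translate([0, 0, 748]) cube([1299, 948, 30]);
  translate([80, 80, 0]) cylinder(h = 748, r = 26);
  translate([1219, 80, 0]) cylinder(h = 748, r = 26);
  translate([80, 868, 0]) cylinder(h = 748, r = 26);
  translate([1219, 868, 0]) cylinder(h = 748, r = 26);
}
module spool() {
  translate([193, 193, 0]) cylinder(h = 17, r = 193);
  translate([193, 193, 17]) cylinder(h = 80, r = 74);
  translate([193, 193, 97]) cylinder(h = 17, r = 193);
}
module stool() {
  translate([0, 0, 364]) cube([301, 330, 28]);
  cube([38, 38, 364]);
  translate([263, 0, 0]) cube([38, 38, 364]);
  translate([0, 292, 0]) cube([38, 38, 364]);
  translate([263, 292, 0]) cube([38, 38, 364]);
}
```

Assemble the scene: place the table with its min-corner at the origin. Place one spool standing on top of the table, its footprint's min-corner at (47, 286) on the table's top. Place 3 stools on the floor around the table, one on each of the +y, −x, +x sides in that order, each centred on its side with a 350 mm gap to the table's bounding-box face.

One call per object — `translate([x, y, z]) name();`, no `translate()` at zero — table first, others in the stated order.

table();
translate([47, 286, 778]) spool();
translate([499, 1298, 0]) stool();
translate([-651, 309, 0]) stool();
translate([1649, 309, 0]) stool();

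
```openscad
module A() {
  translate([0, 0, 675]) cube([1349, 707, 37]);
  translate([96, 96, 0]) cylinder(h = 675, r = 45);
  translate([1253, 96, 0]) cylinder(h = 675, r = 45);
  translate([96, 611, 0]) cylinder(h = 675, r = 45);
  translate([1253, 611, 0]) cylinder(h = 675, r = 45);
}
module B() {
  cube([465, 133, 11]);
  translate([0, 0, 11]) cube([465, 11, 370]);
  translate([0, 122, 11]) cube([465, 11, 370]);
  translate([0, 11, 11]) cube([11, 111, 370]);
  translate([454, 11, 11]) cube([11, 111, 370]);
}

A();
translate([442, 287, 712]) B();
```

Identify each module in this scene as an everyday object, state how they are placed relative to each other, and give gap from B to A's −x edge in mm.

The open box's min-x is at 442; the table's min-x is 0; gap = 442 mm.

A is a table. B is an open box. The open box is on top of the table, centred. The gap from the open box to the table's −x edge is 442 mm.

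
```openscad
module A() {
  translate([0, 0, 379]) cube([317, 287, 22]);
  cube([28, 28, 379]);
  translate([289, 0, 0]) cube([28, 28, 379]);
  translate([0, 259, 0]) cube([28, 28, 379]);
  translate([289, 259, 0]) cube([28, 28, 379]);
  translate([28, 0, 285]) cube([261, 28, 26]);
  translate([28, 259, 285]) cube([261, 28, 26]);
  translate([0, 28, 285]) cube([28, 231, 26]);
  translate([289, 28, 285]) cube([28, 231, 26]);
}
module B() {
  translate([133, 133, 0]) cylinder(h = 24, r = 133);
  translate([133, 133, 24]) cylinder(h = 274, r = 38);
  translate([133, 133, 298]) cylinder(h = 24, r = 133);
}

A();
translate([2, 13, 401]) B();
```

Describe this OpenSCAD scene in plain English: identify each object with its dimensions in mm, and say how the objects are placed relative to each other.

A is a four-legged stool. The seat is 317×287 mm, 22 mm thick, top at z = 401 mm. It stands on four square legs, each 28×28 mm in cross-section, from z = 0 to the seat underside, each flush with a corner of the seat. Four stretchers, 28 mm wide and 26 mm tall, connect adjacent legs with their undersides at z = 285 mm, each running between the inner faces of the legs it joins and aligned with the legs' outer faces on the other axis.

B is a spool: two coaxial disc flanges of radius 133 mm and thickness 24 mm, joined by a core cylinder of radius 38 mm and height 274 mm. The lower flange rests on z = 0 and the three cylinders share a vertical axis.

The spool is on top of the stool.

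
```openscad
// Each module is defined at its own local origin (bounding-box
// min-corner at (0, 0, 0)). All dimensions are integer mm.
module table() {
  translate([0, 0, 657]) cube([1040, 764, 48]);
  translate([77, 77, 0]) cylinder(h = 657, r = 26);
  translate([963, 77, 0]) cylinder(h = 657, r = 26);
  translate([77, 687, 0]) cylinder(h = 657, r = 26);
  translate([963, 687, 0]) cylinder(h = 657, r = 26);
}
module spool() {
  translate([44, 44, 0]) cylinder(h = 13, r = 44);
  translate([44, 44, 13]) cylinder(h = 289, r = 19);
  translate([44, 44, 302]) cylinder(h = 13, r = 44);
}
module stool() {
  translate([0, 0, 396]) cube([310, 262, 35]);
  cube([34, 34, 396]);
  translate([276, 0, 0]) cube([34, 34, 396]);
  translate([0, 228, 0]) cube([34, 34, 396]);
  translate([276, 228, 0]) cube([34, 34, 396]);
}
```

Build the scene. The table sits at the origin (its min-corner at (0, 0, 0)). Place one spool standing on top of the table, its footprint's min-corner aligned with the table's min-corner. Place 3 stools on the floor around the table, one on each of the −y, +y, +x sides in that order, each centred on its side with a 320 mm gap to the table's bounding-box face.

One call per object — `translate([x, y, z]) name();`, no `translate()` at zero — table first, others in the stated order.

table();
translate([0, 0, 705]) spool();
translate([365, -582, 0]) stool();
translate([365, 1084, 0]) stool();
translate([1360, 251, 0]) stool();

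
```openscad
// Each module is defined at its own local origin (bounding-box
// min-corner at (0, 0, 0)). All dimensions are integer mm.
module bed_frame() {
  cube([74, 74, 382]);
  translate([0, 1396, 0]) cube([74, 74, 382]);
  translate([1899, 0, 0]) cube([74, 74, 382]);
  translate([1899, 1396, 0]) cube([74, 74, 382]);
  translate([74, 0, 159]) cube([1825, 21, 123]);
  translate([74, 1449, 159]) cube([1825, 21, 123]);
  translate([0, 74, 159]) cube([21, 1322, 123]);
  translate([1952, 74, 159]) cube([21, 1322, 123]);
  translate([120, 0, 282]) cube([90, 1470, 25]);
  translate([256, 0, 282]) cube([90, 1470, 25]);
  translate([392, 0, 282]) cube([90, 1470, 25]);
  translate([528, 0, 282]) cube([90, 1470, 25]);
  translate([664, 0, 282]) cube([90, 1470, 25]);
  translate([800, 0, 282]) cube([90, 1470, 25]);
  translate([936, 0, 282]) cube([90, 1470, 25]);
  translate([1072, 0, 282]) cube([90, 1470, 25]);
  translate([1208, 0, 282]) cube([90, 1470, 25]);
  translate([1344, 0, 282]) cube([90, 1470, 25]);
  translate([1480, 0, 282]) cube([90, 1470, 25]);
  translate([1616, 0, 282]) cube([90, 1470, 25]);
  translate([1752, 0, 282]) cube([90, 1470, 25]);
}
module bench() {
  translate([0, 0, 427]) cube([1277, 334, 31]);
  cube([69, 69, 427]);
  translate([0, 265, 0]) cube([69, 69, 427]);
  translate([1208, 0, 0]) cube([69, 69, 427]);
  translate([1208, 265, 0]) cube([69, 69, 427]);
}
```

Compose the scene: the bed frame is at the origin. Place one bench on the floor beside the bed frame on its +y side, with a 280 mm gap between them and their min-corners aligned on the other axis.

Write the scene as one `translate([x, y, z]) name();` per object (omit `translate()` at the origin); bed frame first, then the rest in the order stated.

bed_frame();
translate([0, 1750, 0]) bench();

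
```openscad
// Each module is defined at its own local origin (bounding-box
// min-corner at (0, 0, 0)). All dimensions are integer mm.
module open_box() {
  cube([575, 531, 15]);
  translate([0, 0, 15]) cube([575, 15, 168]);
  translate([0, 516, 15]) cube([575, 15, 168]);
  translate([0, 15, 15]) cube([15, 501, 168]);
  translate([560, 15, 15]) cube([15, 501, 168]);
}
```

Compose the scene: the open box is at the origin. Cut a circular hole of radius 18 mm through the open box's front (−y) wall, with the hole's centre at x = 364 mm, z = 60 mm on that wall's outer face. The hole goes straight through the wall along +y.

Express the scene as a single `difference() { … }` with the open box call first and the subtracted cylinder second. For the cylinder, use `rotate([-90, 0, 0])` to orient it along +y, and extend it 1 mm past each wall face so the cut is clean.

difference() {
  open_box();
  translate([364, -1, 60]) rotate([-90, 0, 0]) cylinder(h = 17, r = 18);
}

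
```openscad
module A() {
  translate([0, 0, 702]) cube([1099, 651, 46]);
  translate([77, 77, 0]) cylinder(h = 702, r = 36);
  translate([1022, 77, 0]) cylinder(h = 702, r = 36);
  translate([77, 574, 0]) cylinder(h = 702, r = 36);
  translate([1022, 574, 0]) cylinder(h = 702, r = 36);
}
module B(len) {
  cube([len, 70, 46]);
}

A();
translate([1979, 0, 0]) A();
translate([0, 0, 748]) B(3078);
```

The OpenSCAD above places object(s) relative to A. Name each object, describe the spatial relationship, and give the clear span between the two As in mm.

Second table starts at x = 1979; first ends at x = 1099; clear span = 1979 − 1099 = 880 mm.

A is a table. B is a beam. A beam spans the tops of two tables. The clear span between the two tables is 880 mm.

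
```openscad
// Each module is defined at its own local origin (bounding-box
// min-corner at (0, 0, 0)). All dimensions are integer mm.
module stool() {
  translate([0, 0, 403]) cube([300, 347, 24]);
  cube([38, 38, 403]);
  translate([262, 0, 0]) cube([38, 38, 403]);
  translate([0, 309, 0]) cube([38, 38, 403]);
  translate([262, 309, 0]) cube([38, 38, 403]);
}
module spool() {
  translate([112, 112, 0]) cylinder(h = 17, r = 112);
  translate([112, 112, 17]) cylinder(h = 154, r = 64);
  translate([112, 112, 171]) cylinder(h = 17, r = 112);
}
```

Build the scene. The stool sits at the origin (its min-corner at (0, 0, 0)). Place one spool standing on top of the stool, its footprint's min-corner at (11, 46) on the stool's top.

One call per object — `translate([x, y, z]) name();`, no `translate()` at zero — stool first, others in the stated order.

stool();
translate([11, 46, 427]) spool();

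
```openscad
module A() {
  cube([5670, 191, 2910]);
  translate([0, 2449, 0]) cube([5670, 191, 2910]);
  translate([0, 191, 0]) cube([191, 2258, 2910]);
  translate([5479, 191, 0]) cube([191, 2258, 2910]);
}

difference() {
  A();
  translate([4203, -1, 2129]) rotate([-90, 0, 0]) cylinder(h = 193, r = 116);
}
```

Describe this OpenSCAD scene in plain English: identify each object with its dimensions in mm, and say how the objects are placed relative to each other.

A is the wall frame of a small rectangular building: four walls, each 2910 mm tall and 191 mm thick, enclosing a footprint 5670 mm (x) by 2640 mm (y) outside-to-outside, with no floor or roof. The front and back walls (the −y and +y sides) span the full width; the two side walls fit between them.

The house frame has a circular hole of radius 116 mm through its front wall, centred at (x = 4203, z = 2129).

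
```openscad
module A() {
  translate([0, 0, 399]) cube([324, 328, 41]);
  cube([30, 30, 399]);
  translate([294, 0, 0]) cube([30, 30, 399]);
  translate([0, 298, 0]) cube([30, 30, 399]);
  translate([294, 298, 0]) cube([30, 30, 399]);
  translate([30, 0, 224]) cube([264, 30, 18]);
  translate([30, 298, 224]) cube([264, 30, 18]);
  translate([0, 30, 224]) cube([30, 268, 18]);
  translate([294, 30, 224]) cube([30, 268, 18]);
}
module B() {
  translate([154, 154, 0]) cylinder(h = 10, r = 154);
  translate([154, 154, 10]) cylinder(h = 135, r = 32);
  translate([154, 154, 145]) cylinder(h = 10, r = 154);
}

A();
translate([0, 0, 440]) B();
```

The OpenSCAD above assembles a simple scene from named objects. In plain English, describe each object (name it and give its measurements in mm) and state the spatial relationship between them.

A is a four-legged stool. The seat is a 324×328×41 mm slab whose top surface is at z = 440 mm; four square legs, each 30×30 mm in cross-section, run from the floor (z = 0) to the underside of the seat, each flush with a corner of the seat. Four stretchers, 30 mm wide and 18 mm tall, connect adjacent legs with their undersides at z = 224 mm, each running between the inner faces of the legs it joins and aligned with the legs' outer faces on the other axis.

B is a spool: two coaxial disc flanges of radius 154 mm and thickness 10 mm, joined by a core cylinder of radius 32 mm and height 135 mm. The lower flange rests on z = 0 and the three cylinders share a vertical axis.

The spool is on top of the stool.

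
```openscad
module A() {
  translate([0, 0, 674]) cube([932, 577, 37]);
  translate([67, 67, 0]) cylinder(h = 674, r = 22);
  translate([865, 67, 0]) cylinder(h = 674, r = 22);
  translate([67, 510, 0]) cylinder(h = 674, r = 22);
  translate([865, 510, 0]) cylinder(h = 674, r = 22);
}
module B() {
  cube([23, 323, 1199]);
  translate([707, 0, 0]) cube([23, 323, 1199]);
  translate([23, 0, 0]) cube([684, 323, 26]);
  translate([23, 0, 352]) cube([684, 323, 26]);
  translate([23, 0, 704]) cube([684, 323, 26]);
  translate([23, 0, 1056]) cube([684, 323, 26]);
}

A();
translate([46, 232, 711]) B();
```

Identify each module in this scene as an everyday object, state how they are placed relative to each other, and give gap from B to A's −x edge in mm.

A is a table. B is a bookshelf. The bookshelf is on top of the table. The gap from the bookshelf to the table's −x edge is 46 mm.

The bookshelf's min-x is at 46; the table's min-x is 0; gap = 46 mm.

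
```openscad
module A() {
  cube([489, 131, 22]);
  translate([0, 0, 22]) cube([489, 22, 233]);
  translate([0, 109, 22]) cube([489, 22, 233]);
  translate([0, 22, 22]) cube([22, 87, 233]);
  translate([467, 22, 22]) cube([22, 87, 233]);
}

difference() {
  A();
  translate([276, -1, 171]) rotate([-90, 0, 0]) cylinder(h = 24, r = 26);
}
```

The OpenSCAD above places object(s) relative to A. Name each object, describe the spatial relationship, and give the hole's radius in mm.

A is an open box. The open box has a circular hole through its front wall. The hole's radius is 26 mm.

The subtracted cylinder has r = 26 mm.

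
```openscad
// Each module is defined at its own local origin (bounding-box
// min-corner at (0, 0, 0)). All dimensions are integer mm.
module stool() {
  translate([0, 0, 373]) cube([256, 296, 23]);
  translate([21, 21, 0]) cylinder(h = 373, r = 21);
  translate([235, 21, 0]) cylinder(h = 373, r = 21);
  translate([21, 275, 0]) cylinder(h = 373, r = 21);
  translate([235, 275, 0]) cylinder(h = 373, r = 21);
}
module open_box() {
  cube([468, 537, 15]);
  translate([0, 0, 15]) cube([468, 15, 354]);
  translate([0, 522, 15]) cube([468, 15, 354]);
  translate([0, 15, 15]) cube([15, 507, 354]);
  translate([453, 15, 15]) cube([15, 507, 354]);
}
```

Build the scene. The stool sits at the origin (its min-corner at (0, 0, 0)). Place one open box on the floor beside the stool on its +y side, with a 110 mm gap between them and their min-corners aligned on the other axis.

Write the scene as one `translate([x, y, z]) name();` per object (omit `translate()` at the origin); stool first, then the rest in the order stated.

stool();
translate([0, 406, 0]) open_box();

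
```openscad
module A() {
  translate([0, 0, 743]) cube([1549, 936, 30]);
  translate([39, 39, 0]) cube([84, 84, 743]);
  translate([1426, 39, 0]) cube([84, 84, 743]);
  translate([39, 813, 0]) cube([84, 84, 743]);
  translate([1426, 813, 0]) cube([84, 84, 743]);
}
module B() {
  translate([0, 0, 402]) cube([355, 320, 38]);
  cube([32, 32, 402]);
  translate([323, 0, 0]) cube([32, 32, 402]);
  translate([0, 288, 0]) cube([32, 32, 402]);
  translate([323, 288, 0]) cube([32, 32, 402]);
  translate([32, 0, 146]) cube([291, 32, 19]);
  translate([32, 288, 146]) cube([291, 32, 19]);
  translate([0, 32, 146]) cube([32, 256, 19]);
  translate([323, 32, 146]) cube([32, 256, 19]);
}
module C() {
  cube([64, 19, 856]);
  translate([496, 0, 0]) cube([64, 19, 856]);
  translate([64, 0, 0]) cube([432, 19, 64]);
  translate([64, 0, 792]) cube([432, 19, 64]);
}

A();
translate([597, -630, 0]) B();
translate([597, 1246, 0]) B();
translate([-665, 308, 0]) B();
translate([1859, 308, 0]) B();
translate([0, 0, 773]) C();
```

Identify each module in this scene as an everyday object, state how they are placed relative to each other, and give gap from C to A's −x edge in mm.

A is a table. B is a stool. C is a picture frame. Four stools sit around the table at the −y, +y, −x, +x sides. The picture frame is on top of the table. The gap from the picture frame to the table's −x edge is 0 mm.

The picture frame's min-x is at 0; the table's min-x is 0; gap = 0 mm.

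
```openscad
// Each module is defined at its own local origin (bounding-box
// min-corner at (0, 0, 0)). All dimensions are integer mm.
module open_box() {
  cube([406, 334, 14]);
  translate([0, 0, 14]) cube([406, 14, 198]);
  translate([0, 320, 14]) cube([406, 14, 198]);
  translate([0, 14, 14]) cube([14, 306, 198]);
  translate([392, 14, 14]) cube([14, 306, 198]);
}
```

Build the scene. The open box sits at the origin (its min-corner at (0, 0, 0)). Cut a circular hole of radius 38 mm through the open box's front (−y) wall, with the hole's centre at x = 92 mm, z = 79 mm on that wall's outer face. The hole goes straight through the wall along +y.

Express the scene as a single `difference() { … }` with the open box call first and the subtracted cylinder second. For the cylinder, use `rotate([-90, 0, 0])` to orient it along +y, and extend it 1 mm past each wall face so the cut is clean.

difference() {
  open_box();
  translate([92, -1, 79]) rotate([-90, 0, 0]) cylinder(h = 16, r = 38);
}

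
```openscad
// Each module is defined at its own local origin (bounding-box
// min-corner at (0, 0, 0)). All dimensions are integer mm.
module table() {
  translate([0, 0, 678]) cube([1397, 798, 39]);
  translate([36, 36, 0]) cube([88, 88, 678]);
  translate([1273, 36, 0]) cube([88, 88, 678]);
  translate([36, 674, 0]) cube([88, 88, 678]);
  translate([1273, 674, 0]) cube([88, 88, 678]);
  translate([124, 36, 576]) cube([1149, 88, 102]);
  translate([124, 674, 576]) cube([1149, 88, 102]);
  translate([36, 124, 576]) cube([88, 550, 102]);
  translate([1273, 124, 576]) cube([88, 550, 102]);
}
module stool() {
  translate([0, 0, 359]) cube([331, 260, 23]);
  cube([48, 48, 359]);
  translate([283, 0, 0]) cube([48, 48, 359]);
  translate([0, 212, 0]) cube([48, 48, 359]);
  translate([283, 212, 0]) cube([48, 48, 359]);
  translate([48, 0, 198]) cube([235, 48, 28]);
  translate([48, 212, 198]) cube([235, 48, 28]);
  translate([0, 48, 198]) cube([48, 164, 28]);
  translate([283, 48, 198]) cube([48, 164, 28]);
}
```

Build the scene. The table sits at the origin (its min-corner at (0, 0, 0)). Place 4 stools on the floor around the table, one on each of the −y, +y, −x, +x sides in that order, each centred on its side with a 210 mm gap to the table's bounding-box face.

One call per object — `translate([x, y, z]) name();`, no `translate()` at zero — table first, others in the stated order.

table();
translate([533, -470, 0]) stool();
translate([533, 1008, 0]) stool();
translate([-541, 269, 0]) stool();
translate([1607, 269, 0]) stool();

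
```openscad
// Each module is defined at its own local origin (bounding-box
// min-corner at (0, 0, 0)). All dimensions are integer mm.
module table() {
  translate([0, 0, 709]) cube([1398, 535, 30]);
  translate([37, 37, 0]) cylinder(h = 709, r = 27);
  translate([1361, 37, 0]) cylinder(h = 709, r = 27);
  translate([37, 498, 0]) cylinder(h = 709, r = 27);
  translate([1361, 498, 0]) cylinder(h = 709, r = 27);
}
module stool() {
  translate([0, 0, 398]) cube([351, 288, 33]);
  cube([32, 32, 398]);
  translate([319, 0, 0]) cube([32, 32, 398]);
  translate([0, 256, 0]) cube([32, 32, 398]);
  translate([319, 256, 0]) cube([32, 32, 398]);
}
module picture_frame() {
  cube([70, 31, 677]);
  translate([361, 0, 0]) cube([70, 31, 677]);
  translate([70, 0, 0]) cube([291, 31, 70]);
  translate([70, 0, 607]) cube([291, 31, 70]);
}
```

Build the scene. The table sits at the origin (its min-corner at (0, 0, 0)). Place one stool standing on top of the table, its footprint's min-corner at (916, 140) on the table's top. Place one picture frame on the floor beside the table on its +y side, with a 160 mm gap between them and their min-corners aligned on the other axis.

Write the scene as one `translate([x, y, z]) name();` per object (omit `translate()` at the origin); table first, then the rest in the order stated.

table();
translate([916, 140, 739]) stool();
translate([0, 695, 0]) picture_frame();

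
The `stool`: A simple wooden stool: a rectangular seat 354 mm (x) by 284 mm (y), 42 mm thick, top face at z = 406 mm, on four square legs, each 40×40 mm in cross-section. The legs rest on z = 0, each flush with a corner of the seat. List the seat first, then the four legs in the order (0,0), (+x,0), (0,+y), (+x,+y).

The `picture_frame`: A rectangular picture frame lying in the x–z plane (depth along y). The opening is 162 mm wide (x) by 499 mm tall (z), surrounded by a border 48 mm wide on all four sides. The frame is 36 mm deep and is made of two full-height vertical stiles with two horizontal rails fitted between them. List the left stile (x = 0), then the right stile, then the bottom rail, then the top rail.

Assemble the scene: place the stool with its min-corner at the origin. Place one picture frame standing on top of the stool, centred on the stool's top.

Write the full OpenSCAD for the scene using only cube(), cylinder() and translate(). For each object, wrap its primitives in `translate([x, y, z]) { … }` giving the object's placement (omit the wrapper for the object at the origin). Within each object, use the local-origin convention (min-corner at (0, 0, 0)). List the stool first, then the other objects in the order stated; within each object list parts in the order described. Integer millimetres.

translate([0, 0, 364]) cube([354, 284, 42]);
cube([40, 40, 364]);
translate([314, 0, 0]) cube([40, 40, 364]);
translate([0, 244, 0]) cube([40, 40, 364]);
translate([314, 244, 0]) cube([40, 40, 364]);
translate([48, 124, 406]) {
  cube([48, 36, 595]);
  translate([210, 0, 0]) cube([48, 36, 595]);
  translate([48, 0, 0]) cube([162, 36, 48]);
  translate([48, 0, 547]) cube([162, 36, 48]);
}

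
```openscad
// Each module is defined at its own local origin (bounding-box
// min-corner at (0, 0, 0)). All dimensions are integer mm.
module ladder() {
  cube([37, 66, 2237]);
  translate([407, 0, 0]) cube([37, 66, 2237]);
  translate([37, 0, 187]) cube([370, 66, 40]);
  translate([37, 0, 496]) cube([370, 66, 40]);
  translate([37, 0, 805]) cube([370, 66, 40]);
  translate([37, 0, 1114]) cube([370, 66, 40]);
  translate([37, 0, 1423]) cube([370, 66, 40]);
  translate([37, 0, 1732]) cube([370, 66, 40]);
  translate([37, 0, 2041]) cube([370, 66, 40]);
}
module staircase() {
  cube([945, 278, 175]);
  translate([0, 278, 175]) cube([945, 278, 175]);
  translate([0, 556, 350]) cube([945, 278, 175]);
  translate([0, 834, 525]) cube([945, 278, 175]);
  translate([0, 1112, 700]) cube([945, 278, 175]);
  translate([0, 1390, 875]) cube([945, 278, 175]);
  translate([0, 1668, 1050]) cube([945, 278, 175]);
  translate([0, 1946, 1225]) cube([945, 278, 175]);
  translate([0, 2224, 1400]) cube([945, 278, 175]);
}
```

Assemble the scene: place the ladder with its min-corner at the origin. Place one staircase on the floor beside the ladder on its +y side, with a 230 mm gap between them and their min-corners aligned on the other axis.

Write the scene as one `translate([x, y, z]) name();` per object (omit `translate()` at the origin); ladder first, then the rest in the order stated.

ladder();
translate([0, 296, 0]) staircase();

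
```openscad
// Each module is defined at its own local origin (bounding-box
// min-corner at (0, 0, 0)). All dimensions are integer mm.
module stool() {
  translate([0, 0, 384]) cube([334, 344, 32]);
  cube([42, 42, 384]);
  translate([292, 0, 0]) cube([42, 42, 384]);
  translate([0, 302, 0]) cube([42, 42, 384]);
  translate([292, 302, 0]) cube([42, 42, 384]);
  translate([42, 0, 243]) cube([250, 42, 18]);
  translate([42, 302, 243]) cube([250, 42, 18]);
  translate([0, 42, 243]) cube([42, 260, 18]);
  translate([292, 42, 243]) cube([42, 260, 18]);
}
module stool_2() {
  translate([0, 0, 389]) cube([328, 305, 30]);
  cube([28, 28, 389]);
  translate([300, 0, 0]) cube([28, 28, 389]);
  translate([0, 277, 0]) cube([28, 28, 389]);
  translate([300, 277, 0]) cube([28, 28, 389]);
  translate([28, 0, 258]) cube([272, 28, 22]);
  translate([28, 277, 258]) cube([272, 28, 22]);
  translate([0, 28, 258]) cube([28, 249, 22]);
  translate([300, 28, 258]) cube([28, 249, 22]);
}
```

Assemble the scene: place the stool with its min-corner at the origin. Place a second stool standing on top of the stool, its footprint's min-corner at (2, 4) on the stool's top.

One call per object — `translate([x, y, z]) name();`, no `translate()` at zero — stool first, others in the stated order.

stool();
translate([2, 4, 416]) stool_2();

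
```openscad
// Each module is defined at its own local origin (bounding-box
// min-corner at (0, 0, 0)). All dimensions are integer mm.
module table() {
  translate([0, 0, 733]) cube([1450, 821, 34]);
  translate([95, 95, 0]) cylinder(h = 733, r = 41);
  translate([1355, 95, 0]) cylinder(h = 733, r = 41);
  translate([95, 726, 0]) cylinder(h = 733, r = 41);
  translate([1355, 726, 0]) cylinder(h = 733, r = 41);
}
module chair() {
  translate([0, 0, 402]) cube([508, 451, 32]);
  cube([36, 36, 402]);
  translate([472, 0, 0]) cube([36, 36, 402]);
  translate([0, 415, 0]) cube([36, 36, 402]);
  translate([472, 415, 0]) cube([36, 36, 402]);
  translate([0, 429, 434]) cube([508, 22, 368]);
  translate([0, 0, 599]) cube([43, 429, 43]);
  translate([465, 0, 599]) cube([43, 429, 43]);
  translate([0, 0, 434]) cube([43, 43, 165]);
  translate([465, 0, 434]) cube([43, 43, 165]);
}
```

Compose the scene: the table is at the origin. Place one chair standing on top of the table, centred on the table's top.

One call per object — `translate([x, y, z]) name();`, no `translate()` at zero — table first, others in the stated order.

table();
translate([471, 185, 767]) chair();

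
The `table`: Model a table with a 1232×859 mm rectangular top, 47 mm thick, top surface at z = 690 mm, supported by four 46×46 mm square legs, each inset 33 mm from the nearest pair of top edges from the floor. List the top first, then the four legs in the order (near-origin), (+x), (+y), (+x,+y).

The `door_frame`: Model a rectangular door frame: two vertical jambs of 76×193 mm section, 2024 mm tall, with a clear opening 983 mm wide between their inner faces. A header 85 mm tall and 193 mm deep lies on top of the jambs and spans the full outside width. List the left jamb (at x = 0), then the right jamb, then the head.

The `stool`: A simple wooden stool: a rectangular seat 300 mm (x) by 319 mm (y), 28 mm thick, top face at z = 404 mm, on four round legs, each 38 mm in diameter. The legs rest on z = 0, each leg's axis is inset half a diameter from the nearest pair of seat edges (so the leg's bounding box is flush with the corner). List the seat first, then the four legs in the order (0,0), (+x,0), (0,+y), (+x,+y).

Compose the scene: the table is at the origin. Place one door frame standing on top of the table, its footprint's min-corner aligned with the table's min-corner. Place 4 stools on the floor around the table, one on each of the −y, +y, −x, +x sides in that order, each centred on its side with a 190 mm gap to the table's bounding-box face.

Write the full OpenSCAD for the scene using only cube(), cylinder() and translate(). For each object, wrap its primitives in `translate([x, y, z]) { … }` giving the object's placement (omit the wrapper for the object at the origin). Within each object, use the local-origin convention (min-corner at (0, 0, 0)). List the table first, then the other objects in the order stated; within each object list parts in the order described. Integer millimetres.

translate([0, 0, 643]) cube([1232, 859, 47]);
translate([33, 33, 0]) cube([46, 46, 643]);
translate([1153, 33, 0]) cube([46, 46, 643]);
translate([33, 780, 0]) cube([46, 46, 643]);
translate([1153, 780, 0]) cube([46, 46, 643]);
translate([0, 0, 690]) {
  cube([76, 193, 2024]);
  translate([1059, 0, 0]) cube([76, 193, 2024]);
  translate([0, 0, 2024]) cube([1135, 193, 85]);
}
translate([466, -509, 0]) {
  translate([0, 0, 376]) cube([300, 319, 28]);
  translate([19, 19, 0]) cylinder(h = 376, r = 19);
  translate([281, 19, 0]) cylinder(h = 376, r = 19);
  translate([19, 300, 0]) cylinder(h = 376, r = 19);
  translate([281, 300, 0]) cylinder(h = 376, r = 19);
}
translate([466, 1049, 0]) {
  translate([0, 0, 376]) cube([300, 319, 28]);
  translate([19, 19, 0]) cylinder(h = 376, r = 19);
  translate([281, 19, 0]) cylinder(h = 376, r = 19);
  translate([19, 300, 0]) cylinder(h = 376, r = 19);
  translate([281, 300, 0]) cylinder(h = 376, r = 19);
}
translate([-490, 270, 0]) {
  translate([0, 0, 376]) cube([300, 319, 28]);
  translate([19, 19, 0]) cylinder(h = 376, r = 19);
  translate([281, 19, 0]) cylinder(h = 376, r = 19);
  translate([19, 300, 0]) cylinder(h = 376, r = 19);
  translate([281, 300, 0]) cylinder(h = 376, r = 19);
}
translate([1422, 270, 0]) {
  translate([0, 0, 376]) cube([300, 319, 28]);
  translate([19, 19, 0]) cylinder(h = 376, r = 19);
  translate([281, 19, 0]) cylinder(h = 376, r = 19);
  translate([19, 300, 0]) cylinder(h = 376, r = 19);
  translate([281, 300, 0]) cylinder(h = 376, r = 19);
}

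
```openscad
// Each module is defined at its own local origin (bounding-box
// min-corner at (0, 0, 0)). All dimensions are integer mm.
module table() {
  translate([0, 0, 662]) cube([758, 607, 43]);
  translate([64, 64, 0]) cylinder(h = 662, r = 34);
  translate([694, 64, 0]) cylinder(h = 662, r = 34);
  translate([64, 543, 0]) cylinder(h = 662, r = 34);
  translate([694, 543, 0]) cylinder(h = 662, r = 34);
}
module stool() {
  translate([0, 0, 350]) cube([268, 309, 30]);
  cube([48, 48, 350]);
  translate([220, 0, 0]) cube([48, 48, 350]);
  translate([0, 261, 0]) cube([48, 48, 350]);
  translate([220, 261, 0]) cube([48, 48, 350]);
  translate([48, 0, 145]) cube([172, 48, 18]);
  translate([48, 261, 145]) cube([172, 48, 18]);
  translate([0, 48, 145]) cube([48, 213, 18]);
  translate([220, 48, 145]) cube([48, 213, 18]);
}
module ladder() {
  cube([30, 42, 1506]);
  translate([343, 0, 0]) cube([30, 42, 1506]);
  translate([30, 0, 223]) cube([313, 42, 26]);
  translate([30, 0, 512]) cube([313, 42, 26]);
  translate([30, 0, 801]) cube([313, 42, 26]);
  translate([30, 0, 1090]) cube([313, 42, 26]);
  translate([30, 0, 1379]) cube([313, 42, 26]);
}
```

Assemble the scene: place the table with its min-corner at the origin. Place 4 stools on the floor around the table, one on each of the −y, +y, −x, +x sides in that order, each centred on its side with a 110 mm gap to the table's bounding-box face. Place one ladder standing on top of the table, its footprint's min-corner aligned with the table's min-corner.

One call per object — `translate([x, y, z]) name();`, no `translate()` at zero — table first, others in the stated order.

table();
translate([245, -419, 0]) stool();
translate([245, 717, 0]) stool();
translate([-378, 149, 0]) stool();
translate([868, 149, 0]) stool();
translate([0, 0, 705]) ladder();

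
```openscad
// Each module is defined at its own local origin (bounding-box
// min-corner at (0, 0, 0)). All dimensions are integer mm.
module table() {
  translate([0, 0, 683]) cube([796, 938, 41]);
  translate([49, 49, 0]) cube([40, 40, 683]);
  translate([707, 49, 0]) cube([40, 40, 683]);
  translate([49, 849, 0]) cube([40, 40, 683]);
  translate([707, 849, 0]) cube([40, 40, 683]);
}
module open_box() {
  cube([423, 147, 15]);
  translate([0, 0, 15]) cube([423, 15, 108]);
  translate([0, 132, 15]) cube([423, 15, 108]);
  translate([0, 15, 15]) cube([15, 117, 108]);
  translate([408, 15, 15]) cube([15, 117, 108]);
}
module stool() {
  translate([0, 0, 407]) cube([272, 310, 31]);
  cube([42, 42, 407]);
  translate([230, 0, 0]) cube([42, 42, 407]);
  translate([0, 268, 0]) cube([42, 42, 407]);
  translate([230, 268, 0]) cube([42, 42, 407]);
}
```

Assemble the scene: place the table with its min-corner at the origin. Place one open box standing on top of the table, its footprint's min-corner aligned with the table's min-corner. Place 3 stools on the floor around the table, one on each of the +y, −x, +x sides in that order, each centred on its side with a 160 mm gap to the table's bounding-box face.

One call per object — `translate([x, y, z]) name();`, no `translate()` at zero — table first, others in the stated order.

table();
translate([0, 0, 724]) open_box();
translate([262, 1098, 0]) stool();
translate([-432, 314, 0]) stool();
translate([956, 314, 0]) stool();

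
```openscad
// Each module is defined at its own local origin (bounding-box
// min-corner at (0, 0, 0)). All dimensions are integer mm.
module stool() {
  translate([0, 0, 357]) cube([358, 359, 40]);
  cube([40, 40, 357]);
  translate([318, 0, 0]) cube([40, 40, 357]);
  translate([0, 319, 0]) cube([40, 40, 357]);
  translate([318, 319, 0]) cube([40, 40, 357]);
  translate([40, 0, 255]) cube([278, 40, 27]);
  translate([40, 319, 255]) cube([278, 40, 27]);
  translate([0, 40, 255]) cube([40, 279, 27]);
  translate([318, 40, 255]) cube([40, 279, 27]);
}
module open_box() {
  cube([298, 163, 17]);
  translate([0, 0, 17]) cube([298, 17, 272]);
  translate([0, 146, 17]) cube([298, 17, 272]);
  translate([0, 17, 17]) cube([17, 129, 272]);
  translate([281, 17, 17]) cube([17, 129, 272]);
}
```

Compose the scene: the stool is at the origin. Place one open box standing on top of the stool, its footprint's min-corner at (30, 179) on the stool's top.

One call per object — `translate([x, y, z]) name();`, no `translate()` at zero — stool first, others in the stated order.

stool();
translate([30, 179, 397]) open_box();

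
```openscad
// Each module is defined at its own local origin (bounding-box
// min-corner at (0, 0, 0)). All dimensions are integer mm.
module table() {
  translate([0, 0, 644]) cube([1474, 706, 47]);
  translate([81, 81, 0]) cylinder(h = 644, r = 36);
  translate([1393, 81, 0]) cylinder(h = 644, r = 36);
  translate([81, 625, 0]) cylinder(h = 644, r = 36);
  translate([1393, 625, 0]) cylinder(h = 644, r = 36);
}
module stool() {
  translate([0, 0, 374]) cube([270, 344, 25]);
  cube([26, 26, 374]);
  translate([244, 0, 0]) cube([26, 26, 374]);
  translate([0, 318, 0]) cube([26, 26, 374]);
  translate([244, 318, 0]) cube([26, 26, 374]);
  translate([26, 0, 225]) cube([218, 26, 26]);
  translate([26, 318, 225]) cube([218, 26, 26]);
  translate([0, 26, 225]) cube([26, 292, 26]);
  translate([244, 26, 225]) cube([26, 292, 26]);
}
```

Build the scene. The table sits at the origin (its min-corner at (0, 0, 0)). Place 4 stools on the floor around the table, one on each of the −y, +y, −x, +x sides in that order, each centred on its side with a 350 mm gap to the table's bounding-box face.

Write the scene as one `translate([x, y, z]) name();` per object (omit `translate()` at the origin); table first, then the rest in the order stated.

table();
translate([602, -694, 0]) stool();
translate([602, 1056, 0]) stool();
translate([-620, 181, 0]) stool();
translate([1824, 181, 0]) stool();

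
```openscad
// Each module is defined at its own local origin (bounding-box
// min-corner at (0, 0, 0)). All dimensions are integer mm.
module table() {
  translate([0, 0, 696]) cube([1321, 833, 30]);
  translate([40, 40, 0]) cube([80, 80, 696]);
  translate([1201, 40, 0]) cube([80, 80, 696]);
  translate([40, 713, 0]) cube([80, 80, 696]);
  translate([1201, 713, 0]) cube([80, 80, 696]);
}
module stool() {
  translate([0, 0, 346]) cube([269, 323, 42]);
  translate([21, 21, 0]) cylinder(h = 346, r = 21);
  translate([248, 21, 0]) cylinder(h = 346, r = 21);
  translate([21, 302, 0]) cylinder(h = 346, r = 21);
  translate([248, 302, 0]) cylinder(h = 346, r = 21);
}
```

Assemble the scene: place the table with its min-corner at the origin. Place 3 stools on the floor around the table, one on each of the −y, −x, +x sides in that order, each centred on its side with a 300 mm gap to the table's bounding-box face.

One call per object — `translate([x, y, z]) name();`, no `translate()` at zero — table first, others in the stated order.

table();
translate([526, -623, 0]) stool();
translate([-569, 255, 0]) stool();
translate([1621, 255, 0]) stool();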